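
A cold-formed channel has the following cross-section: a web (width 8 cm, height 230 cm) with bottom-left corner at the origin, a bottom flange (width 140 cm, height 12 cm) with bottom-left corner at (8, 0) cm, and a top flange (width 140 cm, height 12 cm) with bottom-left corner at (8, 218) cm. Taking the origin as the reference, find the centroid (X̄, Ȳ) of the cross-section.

web: A = 8 × 230 = 1840.00, centroid at (4.00, 115.00).
bottom flange: A = 140 × 12 = 1680.00, centroid at (78.00, 6.00).
top flange: A = 140 × 12 = 1680.00, centroid at (78.00, 224.00).
ΣA = 5200.00 cm²
ΣAX̄ = (1840.00)(4.00) + (1680.00)(78.00) + (1680.00)(78.00) = 269440.00 cm³
ΣAȲ = (1840.00)(115.00) + (1680.00)(6.00) + (1680.00)(224.00) = 598000.00 cm³
X̄ = 269440.00 / 5200.00 = 51.82 cm
Ȳ = 598000.00 / 5200.00 = 115.00 cm

X̄ = 51.82 cm, Ȳ = 115.00 cm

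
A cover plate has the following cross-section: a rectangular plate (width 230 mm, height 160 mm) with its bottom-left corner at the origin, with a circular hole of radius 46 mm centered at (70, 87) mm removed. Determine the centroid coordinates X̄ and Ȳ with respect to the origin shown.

X̄ = 124.92 mm, Ȳ = 78.46 mm

plate: A = 230 × 160 = 36800.00, centroid at (115.00, 80.00).
hole: A = −π·46² = -6647.61, centroid at (70.00, 87.00).
ΣA = 30152.39 mm²
ΣAX̄ = (36800.00)(115.00) + (-6647.61)(70.00) = 3766667.30 mm³
ΣAȲ = (36800.00)(80.00) + (-6647.61)(87.00) = 2365657.93 mm³
X̄ = 3766667.30 / 30152.39 = 124.92 mm
Ȳ = 2365657.93 / 30152.39 = 78.46 mm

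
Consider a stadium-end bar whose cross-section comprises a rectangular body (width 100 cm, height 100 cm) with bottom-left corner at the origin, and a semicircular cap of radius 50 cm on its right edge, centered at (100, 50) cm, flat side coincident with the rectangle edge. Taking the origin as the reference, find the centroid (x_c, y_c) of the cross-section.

x_c = 70.08 cm, y_c = 50.00 cm

rectangular body: A = 100 × 100 = 10000.00, centroid at (50.00, 50.00).
semicircular end: A = ½π·50² = 3926.99, centroid at (121.22, 50.00).
ΣA = 13926.99 cm², ΣAx_c = 976032.42 cm³, ΣAy_c = 696349.54 cm³.
x_c = 976032.42/13926.99 = 70.08 cm; y_c = 696349.54/13926.99 = 50.00 cm.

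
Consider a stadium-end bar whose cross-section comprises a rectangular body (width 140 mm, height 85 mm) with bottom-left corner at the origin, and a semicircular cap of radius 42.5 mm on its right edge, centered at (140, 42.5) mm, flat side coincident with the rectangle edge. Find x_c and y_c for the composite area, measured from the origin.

x_c = 86.95 mm, y_c = 42.50 mm

rectangular body: A = 140 × 85 = 11900.00, centroid at (70.00, 42.50).
semicircular end: A = ½π·42.5² = 2837.25, centroid at (158.04, 42.50).
ΣA = 14737.25 mm²
ΣAx_c = (11900.00)(70.00) + (2837.25)(158.04) = 1281392.20 mm³
ΣAy_c = (11900.00)(42.50) + (2837.25)(42.50) = 626333.16 mm³
x_c = 1281392.20 / 14737.25 = 86.95 mm
y_c = 626333.16 / 14737.25 = 42.50 mm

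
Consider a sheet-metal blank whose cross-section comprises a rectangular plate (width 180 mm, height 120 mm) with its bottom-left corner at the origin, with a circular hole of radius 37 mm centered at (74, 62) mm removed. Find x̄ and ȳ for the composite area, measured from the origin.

plate: A = 180 × 120 = 21600.00, centroid at (90.00, 60.00).
hole: A = −π·37² = -4300.84, centroid at (74.00, 62.00).
ΣA = 17299.16 mm², ΣAx̄ = 1625737.81 mm³, ΣAȳ = 1029347.90 mm³.
x̄ = 1625737.81/17299.16 = 93.98 mm; ȳ = 1029347.90/17299.16 = 59.50 mm.

x̄ = 93.98 mm, ȳ = 59.50 mm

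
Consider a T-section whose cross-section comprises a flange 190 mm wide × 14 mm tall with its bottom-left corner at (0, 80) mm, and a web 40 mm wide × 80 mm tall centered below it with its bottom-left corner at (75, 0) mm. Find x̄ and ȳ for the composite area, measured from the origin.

x̄ = 95.00 mm, ȳ = 61.33 mm

web: A = 40 × 80 = 3200.00, centroid at (95.00, 40.00).
flange: A = 190 × 14 = 2660.00, centroid at (95.00, 87.00).
ΣA = 5860.00 mm²
ΣAx̄ = (3200.00)(95.00) + (2660.00)(95.00) = 556700.00 mm³
ΣAȳ = (3200.00)(40.00) + (2660.00)(87.00) = 359420.00 mm³
x̄ = 556700.00 / 5860.00 = 95.00 mm
ȳ = 359420.00 / 5860.00 = 61.33 mm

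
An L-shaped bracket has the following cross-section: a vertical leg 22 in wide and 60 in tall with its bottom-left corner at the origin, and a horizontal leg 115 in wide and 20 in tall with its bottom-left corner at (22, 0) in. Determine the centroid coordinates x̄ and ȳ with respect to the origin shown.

vertical leg: A = 22 × 60 = 1320.00, centroid at (11.00, 30.00).
horizontal leg: A = 115 × 20 = 2300.00, centroid at (79.50, 10.00).
ΣA = 3620.00 in², ΣAx̄ = 197370.00 in³, ΣAȳ = 62600.00 in³.
x̄ = 197370.00/3620.00 = 54.52 in; ȳ = 62600.00/3620.00 = 17.29 in.

x̄ = 54.52 in, ȳ = 17.29 in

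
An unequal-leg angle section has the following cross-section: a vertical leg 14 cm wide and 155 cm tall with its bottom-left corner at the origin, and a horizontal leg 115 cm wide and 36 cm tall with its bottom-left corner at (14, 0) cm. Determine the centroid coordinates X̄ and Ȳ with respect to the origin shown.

X̄ = 49.32 cm, Ȳ = 38.46 cm

vertical leg: A = 14 × 155 = 2170.00, centroid at (7.00, 77.50).
horizontal leg: A = 115 × 36 = 4140.00, centroid at (71.50, 18.00).
ΣA = 6310.00 cm², ΣAX̄ = 311200.00 cm³, ΣAȲ = 242695.00 cm³.
X̄ = 311200.00/6310.00 = 49.32 cm; Ȳ = 242695.00/6310.00 = 38.46 cm.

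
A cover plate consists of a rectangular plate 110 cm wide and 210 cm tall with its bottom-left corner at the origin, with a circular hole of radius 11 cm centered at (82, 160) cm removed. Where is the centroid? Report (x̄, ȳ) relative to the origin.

x̄ = 54.55 cm, ȳ = 104.08 cm

plate: A = 110 × 210 = 23100.00, centroid at (55.00, 105.00).
hole: A = −π·11² = -380.13, centroid at (82.00, 160.00).
ΣA = 22719.87 cm², ΣAx̄ = 1239329.12 cm³, ΣAȳ = 2364678.77 cm³.
x̄ = 1239329.12/22719.87 = 54.55 cm; ȳ = 2364678.77/22719.87 = 104.08 cm.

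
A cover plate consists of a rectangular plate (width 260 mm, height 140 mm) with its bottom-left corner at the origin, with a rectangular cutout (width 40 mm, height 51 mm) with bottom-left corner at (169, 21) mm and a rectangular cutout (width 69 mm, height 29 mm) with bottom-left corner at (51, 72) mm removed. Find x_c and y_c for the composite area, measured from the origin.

x_c = 129.03 mm, y_c = 70.46 mm

plate: A = 260 × 140 = 36400.00, centroid at (130.00, 70.00).
hole 1: A = −(40 × 51) = -2040.00, centroid at (189.00, 46.50).
hole 2: A = −(69 × 29) = -2001.00, centroid at (85.50, 86.50).
ΣA = 32359.00 mm², ΣAx_c = 4175354.50 mm³, ΣAy_c = 2280053.50 mm³.
x_c = 4175354.50/32359.00 = 129.03 mm; y_c = 2280053.50/32359.00 = 70.46 mm.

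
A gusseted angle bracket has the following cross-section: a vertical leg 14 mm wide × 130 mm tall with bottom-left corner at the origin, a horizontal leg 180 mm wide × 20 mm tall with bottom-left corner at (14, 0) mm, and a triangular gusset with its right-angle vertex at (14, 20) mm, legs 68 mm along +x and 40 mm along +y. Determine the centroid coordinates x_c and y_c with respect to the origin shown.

x_c = 64.46 mm, y_c = 29.44 mm

vertical leg: A = 14 × 130 = 1820.00, centroid at (7.00, 65.00).
horizontal leg: A = 180 × 20 = 3600.00, centroid at (104.00, 10.00).
gusset: A = ½·68·40 = 1360.00, centroid at (36.67, 33.33).
ΣA = 6780.00 mm², ΣAx_c = 437006.67 mm³, ΣAy_c = 199633.33 mm³.
x_c = 437006.67/6780.00 = 64.46 mm; y_c = 199633.33/6780.00 = 29.44 mm.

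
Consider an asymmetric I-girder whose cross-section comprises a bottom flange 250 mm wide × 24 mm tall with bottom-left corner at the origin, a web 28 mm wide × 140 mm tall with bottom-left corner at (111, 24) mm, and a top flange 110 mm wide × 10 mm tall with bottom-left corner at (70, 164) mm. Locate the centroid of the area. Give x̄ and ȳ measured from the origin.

x̄ = 125.00 mm, ȳ = 56.84 mm

bottom flange: A = 250 × 24 = 6000.00, centroid at (125.00, 12.00).
web: A = 28 × 140 = 3920.00, centroid at (125.00, 94.00).
top flange: A = 110 × 10 = 1100.00, centroid at (125.00, 169.00).
ΣA = 11020.00 mm², ΣAx̄ = 1377500.00 mm³, ΣAȳ = 626380.00 mm³.
x̄ = 1377500.00/11020.00 = 125.00 mm; ȳ = 626380.00/11020.00 = 56.84 mm.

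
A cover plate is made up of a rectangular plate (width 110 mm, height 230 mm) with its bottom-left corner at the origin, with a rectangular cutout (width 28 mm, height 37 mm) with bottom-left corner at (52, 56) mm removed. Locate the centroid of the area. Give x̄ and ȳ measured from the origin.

plate: A = 110 × 230 = 25300.00, centroid at (55.00, 115.00).
hole: A = −(28 × 37) = -1036.00, centroid at (66.00, 74.50).
ΣA = 24264.00 mm², ΣAx̄ = 1323124.00 mm³, ΣAȳ = 2832318.00 mm³.
x̄ = 1323124.00/24264.00 = 54.53 mm; ȳ = 2832318.00/24264.00 = 116.73 mm.

x̄ = 54.53 mm, ȳ = 116.73 mm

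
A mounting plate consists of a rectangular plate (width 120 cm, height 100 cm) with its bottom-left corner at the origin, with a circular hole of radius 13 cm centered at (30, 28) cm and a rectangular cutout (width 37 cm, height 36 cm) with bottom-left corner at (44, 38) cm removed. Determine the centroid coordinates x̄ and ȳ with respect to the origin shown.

x̄ = 61.24 cm, ȳ = 50.36 cm

plate: A = 120 × 100 = 12000.00, centroid at (60.00, 50.00).
hole 1: A = −π·13² = -530.93, centroid at (30.00, 28.00).
hole 2: A = −(37 × 36) = -1332.00, centroid at (62.50, 56.00).
ΣA = 10137.07 cm²
ΣAx̄ = (12000.00)(60.00) + (-530.93)(30.00) + (-1332.00)(62.50) = 620822.13 cm³
ΣAȳ = (12000.00)(50.00) + (-530.93)(28.00) + (-1332.00)(56.00) = 510541.98 cm³
x̄ = 620822.13 / 10137.07 = 61.24 cm
ȳ = 510541.98 / 10137.07 = 50.36 cm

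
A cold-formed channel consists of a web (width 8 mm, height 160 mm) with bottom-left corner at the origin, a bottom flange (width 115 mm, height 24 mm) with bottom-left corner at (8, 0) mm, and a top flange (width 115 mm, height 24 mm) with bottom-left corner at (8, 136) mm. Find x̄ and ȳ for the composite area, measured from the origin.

Part | A | x̄ᵢ | ȳᵢ | A·x̄ᵢ | A·ȳᵢ
web | 1280.00 | 4.00 | 80.00 | 5120.00 | 102400.00
bottom flange | 2760.00 | 65.50 | 12.00 | 180780.00 | 33120.00
top flange | 2760.00 | 65.50 | 148.00 | 180780.00 | 408480.00
Σ | 6800.00 |  |  | 366680.00 | 544000.00
x̄ = 366680.00 / 6800.00 = 53.92 mm
ȳ = 544000.00 / 6800.00 = 80.00 mm

x̄ = 53.92 mm, ȳ = 80.00 mm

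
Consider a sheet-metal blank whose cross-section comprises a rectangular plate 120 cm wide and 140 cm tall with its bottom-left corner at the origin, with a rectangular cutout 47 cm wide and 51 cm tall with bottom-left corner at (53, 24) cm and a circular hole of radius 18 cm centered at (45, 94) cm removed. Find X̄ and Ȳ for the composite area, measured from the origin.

X̄ = 58.19 cm, Ȳ = 71.85 cm

plate: A = 120 × 140 = 16800.00, centroid at (60.00, 70.00).
hole 1: A = −(47 × 51) = -2397.00, centroid at (76.50, 49.50).
hole 2: A = −π·18² = -1017.88, centroid at (45.00, 94.00).
ΣA = 13385.12 cm²
ΣAX̄ = (16800.00)(60.00) + (-2397.00)(76.50) + (-1017.88)(45.00) = 778825.08 cm³
ΣAȲ = (16800.00)(70.00) + (-2397.00)(49.50) + (-1017.88)(94.00) = 961668.15 cm³
X̄ = 778825.08 / 13385.12 = 58.19 cm
Ȳ = 961668.15 / 13385.12 = 71.85 cm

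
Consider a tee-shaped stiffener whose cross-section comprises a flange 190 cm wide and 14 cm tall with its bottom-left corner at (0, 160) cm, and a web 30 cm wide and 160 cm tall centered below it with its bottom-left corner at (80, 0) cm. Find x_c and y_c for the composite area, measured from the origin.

Part | A | x̄ᵢ | ȳᵢ | A·x̄ᵢ | A·ȳᵢ
web | 4800.00 | 95.00 | 80.00 | 456000.00 | 384000.00
flange | 2660.00 | 95.00 | 167.00 | 252700.00 | 444220.00
Σ | 7460.00 |  |  | 708700.00 | 828220.00
x_c = 708700.00 / 7460.00 = 95.00 cm
y_c = 828220.00 / 7460.00 = 111.02 cm

x_c = 95.00 cm, y_c = 111.02 cm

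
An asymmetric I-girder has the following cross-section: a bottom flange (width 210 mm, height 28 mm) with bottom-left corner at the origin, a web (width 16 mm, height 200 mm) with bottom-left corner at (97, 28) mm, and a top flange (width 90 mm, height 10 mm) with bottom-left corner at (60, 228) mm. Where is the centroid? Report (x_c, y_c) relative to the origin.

bottom flange: A = 210 × 28 = 5880.00, centroid at (105.00, 14.00).
web: A = 16 × 200 = 3200.00, centroid at (105.00, 128.00).
top flange: A = 90 × 10 = 900.00, centroid at (105.00, 233.00).
ΣA = 9980.00 mm²
ΣAx_c = (5880.00)(105.00) + (3200.00)(105.00) + (900.00)(105.00) = 1047900.00 mm³
ΣAy_c = (5880.00)(14.00) + (3200.00)(128.00) + (900.00)(233.00) = 701620.00 mm³
x_c = 1047900.00 / 9980.00 = 105.00 mm
y_c = 701620.00 / 9980.00 = 70.30 mm

x_c = 105.00 mm, y_c = 70.30 mm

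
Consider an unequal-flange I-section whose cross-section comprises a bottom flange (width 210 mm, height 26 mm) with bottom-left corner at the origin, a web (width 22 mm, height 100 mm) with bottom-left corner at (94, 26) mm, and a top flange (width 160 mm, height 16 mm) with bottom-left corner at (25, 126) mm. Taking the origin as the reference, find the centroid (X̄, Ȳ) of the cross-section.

bottom flange: A = 210 × 26 = 5460.00, centroid at (105.00, 13.00).
web: A = 22 × 100 = 2200.00, centroid at (105.00, 76.00).
top flange: A = 160 × 16 = 2560.00, centroid at (105.00, 134.00).
ΣA = 10220.00 mm², ΣAX̄ = 1073100.00 mm³, ΣAȲ = 581220.00 mm³.
X̄ = 1073100.00/10220.00 = 105.00 mm; Ȳ = 581220.00/10220.00 = 56.87 mm.

X̄ = 105.00 mm, Ȳ = 56.87 mm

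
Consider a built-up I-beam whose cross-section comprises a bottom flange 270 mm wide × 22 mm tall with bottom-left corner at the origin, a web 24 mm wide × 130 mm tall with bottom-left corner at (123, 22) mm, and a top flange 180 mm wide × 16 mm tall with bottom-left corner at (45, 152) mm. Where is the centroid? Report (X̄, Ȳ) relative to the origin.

bottom flange: A = 270 × 22 = 5940.00, centroid at (135.00, 11.00).
web: A = 24 × 130 = 3120.00, centroid at (135.00, 87.00).
top flange: A = 180 × 16 = 2880.00, centroid at (135.00, 160.00).
ΣA = 11940.00 mm²
ΣAX̄ = (5940.00)(135.00) + (3120.00)(135.00) + (2880.00)(135.00) = 1611900.00 mm³
ΣAȲ = (5940.00)(11.00) + (3120.00)(87.00) + (2880.00)(160.00) = 797580.00 mm³
X̄ = 1611900.00 / 11940.00 = 135.00 mm
Ȳ = 797580.00 / 11940.00 = 66.80 mm

X̄ = 135.00 mm, Ȳ = 66.80 mm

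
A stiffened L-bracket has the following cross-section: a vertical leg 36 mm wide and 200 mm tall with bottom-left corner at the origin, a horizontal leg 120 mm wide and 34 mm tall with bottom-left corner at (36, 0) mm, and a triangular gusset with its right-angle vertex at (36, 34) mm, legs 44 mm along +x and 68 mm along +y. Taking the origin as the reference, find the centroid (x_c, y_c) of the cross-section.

vertical leg: A = 36 × 200 = 7200.00, centroid at (18.00, 100.00).
horizontal leg: A = 120 × 34 = 4080.00, centroid at (96.00, 17.00).
gusset: A = ½·44·68 = 1496.00, centroid at (50.67, 56.67).
ΣA = 12776.00 mm², ΣAx_c = 597077.33 mm³, ΣAy_c = 874133.33 mm³.
x_c = 597077.33/12776.00 = 46.73 mm; y_c = 874133.33/12776.00 = 68.42 mm.

x_c = 46.73 mm, y_c = 68.42 mm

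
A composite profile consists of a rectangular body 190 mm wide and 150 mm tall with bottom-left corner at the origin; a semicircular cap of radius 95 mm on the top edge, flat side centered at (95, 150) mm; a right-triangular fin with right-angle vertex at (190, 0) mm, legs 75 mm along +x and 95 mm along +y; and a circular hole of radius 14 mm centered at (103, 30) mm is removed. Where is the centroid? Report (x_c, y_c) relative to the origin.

rectangular body: A = 190 × 150 = 28500.00, centroid at (95.00, 75.00).
semicircular top: A = ½π·95² = 14176.44, centroid at (95.00, 190.32).
triangular fin: A = ½·75·95 = 3562.50, centroid at (215.00, 31.67).
hole: A = −π·14² = -615.75, centroid at (103.00, 30.00).
ΣA = 45623.18 mm²
ΣAx_c = (28500.00)(95.00) + (14176.44)(95.00) + (3562.50)(215.00) + (-615.75)(103.00) = 4756776.53 mm³
ΣAy_c = (28500.00)(75.00) + (14176.44)(190.32) + (3562.50)(31.67) + (-615.75)(30.00) = 4929888.80 mm³
x_c = 4756776.53 / 45623.18 = 104.26 mm
y_c = 4929888.80 / 45623.18 = 108.06 mm

x_c = 104.26 mm, y_c = 108.06 mm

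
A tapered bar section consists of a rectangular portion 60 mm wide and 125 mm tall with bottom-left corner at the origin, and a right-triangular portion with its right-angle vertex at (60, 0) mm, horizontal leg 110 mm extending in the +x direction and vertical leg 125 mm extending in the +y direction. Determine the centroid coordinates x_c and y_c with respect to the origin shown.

x_c = 61.88 mm, y_c = 52.54 mm

Part | A | x̄ᵢ | ȳᵢ | A·x̄ᵢ | A·ȳᵢ
rectangular portion | 7500.00 | 30.00 | 62.50 | 225000.00 | 468750.00
triangular portion | 6875.00 | 96.67 | 41.67 | 664583.33 | 286458.33
Σ | 14375.00 |  |  | 889583.33 | 755208.33
x_c = 889583.33 / 14375.00 = 61.88 mm
y_c = 755208.33 / 14375.00 = 52.54 mm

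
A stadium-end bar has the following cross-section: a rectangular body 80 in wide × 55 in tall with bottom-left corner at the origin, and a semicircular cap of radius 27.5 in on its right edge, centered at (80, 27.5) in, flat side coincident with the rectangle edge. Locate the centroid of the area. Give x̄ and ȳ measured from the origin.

x̄ = 50.98 in, ȳ = 27.50 in

rectangular body: A = 80 × 55 = 4400.00, centroid at (40.00, 27.50).
semicircular end: A = ½π·27.5² = 1187.91, centroid at (91.67, 27.50).
ΣA = 5587.91 in², ΣAx̄ = 284897.76 in³, ΣAȳ = 153667.65 in³.
x̄ = 284897.76/5587.91 = 50.98 in; ȳ = 153667.65/5587.91 = 27.50 in.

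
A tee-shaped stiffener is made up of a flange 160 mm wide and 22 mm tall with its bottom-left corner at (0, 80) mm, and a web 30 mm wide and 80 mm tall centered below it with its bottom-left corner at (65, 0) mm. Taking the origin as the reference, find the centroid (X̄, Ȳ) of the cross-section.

web: A = 30 × 80 = 2400.00, centroid at (80.00, 40.00).
flange: A = 160 × 22 = 3520.00, centroid at (80.00, 91.00).
ΣA = 5920.00 mm²
ΣAX̄ = (2400.00)(80.00) + (3520.00)(80.00) = 473600.00 mm³
ΣAȲ = (2400.00)(40.00) + (3520.00)(91.00) = 416320.00 mm³
X̄ = 473600.00 / 5920.00 = 80.00 mm
Ȳ = 416320.00 / 5920.00 = 70.32 mm

X̄ = 80.00 mm, Ȳ = 70.32 mm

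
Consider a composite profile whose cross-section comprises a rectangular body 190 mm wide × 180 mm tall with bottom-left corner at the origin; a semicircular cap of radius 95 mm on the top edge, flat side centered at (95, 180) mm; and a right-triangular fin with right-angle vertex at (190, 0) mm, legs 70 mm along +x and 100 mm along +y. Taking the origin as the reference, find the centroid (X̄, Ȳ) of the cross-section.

rectangular body: A = 190 × 180 = 34200.00, centroid at (95.00, 90.00).
semicircular top: A = ½π·95² = 14176.44, centroid at (95.00, 220.32).
triangular fin: A = ½·70·100 = 3500.00, centroid at (213.33, 33.33).
ΣA = 51876.44 mm²
ΣAX̄ = (34200.00)(95.00) + (14176.44)(95.00) + (3500.00)(213.33) = 5342428.17 mm³
ΣAȲ = (34200.00)(90.00) + (14176.44)(220.32) + (3500.00)(33.33) = 6318008.63 mm³
X̄ = 5342428.17 / 51876.44 = 102.98 mm
Ȳ = 6318008.63 / 51876.44 = 121.79 mm

X̄ = 102.98 mm, Ȳ = 121.79 mm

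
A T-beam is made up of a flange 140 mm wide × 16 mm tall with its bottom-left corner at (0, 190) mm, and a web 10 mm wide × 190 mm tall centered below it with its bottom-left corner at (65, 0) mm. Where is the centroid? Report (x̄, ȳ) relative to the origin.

x̄ = 70.00 mm, ȳ = 150.73 mm

web: A = 10 × 190 = 1900.00, centroid at (70.00, 95.00).
flange: A = 140 × 16 = 2240.00, centroid at (70.00, 198.00).
ΣA = 4140.00 mm²
ΣAx̄ = (1900.00)(70.00) + (2240.00)(70.00) = 289800.00 mm³
ΣAȳ = (1900.00)(95.00) + (2240.00)(198.00) = 624020.00 mm³
x̄ = 289800.00 / 4140.00 = 70.00 mm
ȳ = 624020.00 / 4140.00 = 150.73 mm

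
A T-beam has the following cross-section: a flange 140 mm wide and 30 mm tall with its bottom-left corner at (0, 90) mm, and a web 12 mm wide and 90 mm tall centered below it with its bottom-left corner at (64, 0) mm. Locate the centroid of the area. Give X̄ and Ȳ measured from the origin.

X̄ = 70.00 mm, Ȳ = 92.73 mm

web: A = 12 × 90 = 1080.00, centroid at (70.00, 45.00).
flange: A = 140 × 30 = 4200.00, centroid at (70.00, 105.00).
ΣA = 5280.00 mm², ΣAX̄ = 369600.00 mm³, ΣAȲ = 489600.00 mm³.
X̄ = 369600.00/5280.00 = 70.00 mm; Ȳ = 489600.00/5280.00 = 92.73 mm.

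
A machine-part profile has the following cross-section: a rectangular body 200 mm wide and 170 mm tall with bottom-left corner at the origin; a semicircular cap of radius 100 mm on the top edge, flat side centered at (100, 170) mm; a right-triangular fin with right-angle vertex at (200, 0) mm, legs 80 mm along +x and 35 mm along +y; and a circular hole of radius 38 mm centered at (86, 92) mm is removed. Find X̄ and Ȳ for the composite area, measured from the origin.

Part | A | x̄ᵢ | ȳᵢ | A·x̄ᵢ | A·ȳᵢ
rectangular body | 34000.00 | 100.00 | 85.00 | 3400000.00 | 2890000.00
semicircular top | 15707.96 | 100.00 | 212.44 | 1570796.33 | 3337020.42
triangular fin | 1400.00 | 226.67 | 11.67 | 317333.33 | 16333.33
hole | -4536.46 | 86.00 | 92.00 | -390135.54 | -417354.30
Σ | 46571.50 |  |  | 4897994.12 | 5825999.45
X̄ = 4897994.12 / 46571.50 = 105.17 mm
Ȳ = 5825999.45 / 46571.50 = 125.10 mm

X̄ = 105.17 mm, Ȳ = 125.10 mm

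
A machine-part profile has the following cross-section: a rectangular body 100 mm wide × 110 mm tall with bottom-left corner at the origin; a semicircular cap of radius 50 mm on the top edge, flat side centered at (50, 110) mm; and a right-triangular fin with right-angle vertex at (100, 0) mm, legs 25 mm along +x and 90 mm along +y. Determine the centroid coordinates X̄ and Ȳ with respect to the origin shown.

Part | A | x̄ᵢ | ȳᵢ | A·x̄ᵢ | A·ȳᵢ
rectangular body | 11000.00 | 50.00 | 55.00 | 550000.00 | 605000.00
semicircular top | 3926.99 | 50.00 | 131.22 | 196349.54 | 515302.32
triangular fin | 1125.00 | 108.33 | 30.00 | 121875.00 | 33750.00
Σ | 16051.99 |  |  | 868224.54 | 1154052.32
X̄ = 868224.54 / 16051.99 = 54.09 mm
Ȳ = 1154052.32 / 16051.99 = 71.89 mm

X̄ = 54.09 mm, Ȳ = 71.89 mm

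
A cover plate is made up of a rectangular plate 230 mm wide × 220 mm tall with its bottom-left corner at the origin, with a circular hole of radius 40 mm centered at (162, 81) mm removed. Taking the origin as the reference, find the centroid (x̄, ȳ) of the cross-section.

plate: A = 230 × 220 = 50600.00, centroid at (115.00, 110.00).
hole: A = −π·40² = -5026.55, centroid at (162.00, 81.00).
ΣA = 45573.45 mm², ΣAx̄ = 5004699.18 mm³, ΣAȳ = 5158849.59 mm³.
x̄ = 5004699.18/45573.45 = 109.82 mm; ȳ = 5158849.59/45573.45 = 113.20 mm.

x̄ = 109.82 mm, ȳ = 113.20 mm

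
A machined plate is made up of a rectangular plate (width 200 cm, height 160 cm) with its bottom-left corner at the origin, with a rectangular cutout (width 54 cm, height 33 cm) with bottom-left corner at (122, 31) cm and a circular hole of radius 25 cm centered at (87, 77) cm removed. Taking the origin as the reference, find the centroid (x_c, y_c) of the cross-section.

x_c = 97.81 cm, y_c = 82.26 cm

plate: A = 200 × 160 = 32000.00, centroid at (100.00, 80.00).
hole 1: A = −(54 × 33) = -1782.00, centroid at (149.00, 47.50).
hole 2: A = −π·25² = -1963.50, centroid at (87.00, 77.00).
ΣA = 28254.50 cm²
ΣAx_c = (32000.00)(100.00) + (-1782.00)(149.00) + (-1963.50)(87.00) = 2763657.90 cm³
ΣAy_c = (32000.00)(80.00) + (-1782.00)(47.50) + (-1963.50)(77.00) = 2324165.85 cm³
x_c = 2763657.90 / 28254.50 = 97.81 cm
y_c = 2324165.85 / 28254.50 = 82.26 cm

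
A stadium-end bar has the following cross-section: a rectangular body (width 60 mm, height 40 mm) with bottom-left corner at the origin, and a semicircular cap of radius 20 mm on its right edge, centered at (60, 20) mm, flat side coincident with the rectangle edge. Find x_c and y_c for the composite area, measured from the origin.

x_c = 37.99 mm, y_c = 20.00 mm

Part | A | x̄ᵢ | ȳᵢ | A·x̄ᵢ | A·ȳᵢ
rectangular body | 2400.00 | 30.00 | 20.00 | 72000.00 | 48000.00
semicircular end | 628.32 | 68.49 | 20.00 | 43032.45 | 12566.37
Σ | 3028.32 |  |  | 115032.45 | 60566.37
x_c = 115032.45 / 3028.32 = 37.99 mm
y_c = 60566.37 / 3028.32 = 20.00 mm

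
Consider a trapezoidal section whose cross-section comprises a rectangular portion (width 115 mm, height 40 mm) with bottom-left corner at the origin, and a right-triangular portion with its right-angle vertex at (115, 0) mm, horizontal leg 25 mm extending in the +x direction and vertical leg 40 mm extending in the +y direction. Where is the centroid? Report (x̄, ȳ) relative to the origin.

x̄ = 63.95 mm, ȳ = 19.35 mm

Part | A | x̄ᵢ | ȳᵢ | A·x̄ᵢ | A·ȳᵢ
rectangular portion | 4600.00 | 57.50 | 20.00 | 264500.00 | 92000.00
triangular portion | 500.00 | 123.33 | 13.33 | 61666.67 | 6666.67
Σ | 5100.00 |  |  | 326166.67 | 98666.67
x̄ = 326166.67 / 5100.00 = 63.95 mm
ȳ = 98666.67 / 5100.00 = 19.35 mm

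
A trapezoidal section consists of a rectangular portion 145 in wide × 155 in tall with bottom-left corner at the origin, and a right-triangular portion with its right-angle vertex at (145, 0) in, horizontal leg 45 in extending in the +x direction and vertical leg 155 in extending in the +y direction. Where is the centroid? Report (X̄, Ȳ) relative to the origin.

X̄ = 84.25 in, Ȳ = 74.03 in

rectangular portion: A = 145 × 155 = 22475.00, centroid at (72.50, 77.50).
triangular portion: A = ½·45·155 = 3487.50, centroid at (160.00, 51.67).
ΣA = 25962.50 in², ΣAX̄ = 2187437.50 in³, ΣAȲ = 1922000.00 in³.
X̄ = 2187437.50/25962.50 = 84.25 in; Ȳ = 1922000.00/25962.50 = 74.03 in.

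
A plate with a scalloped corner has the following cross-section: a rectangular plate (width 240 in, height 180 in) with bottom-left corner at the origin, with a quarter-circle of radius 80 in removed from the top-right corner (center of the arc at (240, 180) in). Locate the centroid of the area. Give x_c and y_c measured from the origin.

plate: A = 240 × 180 = 43200.00, centroid at (120.00, 90.00).
removed quarter-circle: A = −¼π·80² = -5026.55, centroid at (206.05, 146.05).
ΣA = 38173.45 in², ΣAx_c = 4148295.09 in³, ΣAy_c = 3153887.98 in³.
x_c = 4148295.09/38173.45 = 108.67 in; y_c = 3153887.98/38173.45 = 82.62 in.

x_c = 108.67 in, y_c = 82.62 in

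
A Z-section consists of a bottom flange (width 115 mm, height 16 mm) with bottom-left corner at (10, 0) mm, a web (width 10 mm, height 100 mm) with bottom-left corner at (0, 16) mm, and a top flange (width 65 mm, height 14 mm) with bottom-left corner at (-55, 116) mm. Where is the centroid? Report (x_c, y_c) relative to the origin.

bottom flange: A = 115 × 16 = 1840.00, centroid at (67.50, 8.00).
web: A = 10 × 100 = 1000.00, centroid at (5.00, 66.00).
top flange: A = 65 × 14 = 910.00, centroid at (-22.50, 123.00).
ΣA = 3750.00 mm²
ΣAx_c = (1840.00)(67.50) + (1000.00)(5.00) + (910.00)(-22.50) = 108725.00 mm³
ΣAy_c = (1840.00)(8.00) + (1000.00)(66.00) + (910.00)(123.00) = 192650.00 mm³
x_c = 108725.00 / 3750.00 = 28.99 mm
y_c = 192650.00 / 3750.00 = 51.37 mm

x_c = 28.99 mm, y_c = 51.37 mm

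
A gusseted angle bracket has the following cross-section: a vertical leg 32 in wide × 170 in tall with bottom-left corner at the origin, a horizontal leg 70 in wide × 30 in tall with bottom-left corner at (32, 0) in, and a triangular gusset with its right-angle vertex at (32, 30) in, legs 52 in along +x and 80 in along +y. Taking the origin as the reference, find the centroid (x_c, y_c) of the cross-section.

vertical leg: A = 32 × 170 = 5440.00, centroid at (16.00, 85.00).
horizontal leg: A = 70 × 30 = 2100.00, centroid at (67.00, 15.00).
gusset: A = ½·52·80 = 2080.00, centroid at (49.33, 56.67).
ΣA = 9620.00 in², ΣAx_c = 330353.33 in³, ΣAy_c = 611766.67 in³.
x_c = 330353.33/9620.00 = 34.34 in; y_c = 611766.67/9620.00 = 63.59 in.

x_c = 34.34 in, y_c = 63.59 in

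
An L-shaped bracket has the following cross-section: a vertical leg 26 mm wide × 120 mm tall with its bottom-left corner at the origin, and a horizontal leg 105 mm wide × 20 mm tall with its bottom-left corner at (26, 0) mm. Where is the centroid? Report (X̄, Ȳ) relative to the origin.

X̄ = 39.35 mm, Ȳ = 39.89 mm

vertical leg: A = 26 × 120 = 3120.00, centroid at (13.00, 60.00).
horizontal leg: A = 105 × 20 = 2100.00, centroid at (78.50, 10.00).
ΣA = 5220.00 mm²
ΣAX̄ = (3120.00)(13.00) + (2100.00)(78.50) = 205410.00 mm³
ΣAȲ = (3120.00)(60.00) + (2100.00)(10.00) = 208200.00 mm³
X̄ = 205410.00 / 5220.00 = 39.35 mm
Ȳ = 208200.00 / 5220.00 = 39.89 mm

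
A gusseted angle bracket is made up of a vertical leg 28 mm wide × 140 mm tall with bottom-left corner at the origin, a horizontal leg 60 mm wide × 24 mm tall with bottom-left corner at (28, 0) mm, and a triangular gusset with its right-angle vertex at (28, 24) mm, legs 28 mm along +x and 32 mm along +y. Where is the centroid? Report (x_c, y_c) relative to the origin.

x_c = 26.71 mm, y_c = 52.89 mm

vertical leg: A = 28 × 140 = 3920.00, centroid at (14.00, 70.00).
horizontal leg: A = 60 × 24 = 1440.00, centroid at (58.00, 12.00).
gusset: A = ½·28·32 = 448.00, centroid at (37.33, 34.67).
ΣA = 5808.00 mm²
ΣAx_c = (3920.00)(14.00) + (1440.00)(58.00) + (448.00)(37.33) = 155125.33 mm³
ΣAy_c = (3920.00)(70.00) + (1440.00)(12.00) + (448.00)(34.67) = 307210.67 mm³
x_c = 155125.33 / 5808.00 = 26.71 mm
y_c = 307210.67 / 5808.00 = 52.89 mm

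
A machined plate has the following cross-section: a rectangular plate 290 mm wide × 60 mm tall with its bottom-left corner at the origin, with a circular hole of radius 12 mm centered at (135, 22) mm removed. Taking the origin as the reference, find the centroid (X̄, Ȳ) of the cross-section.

X̄ = 145.27 mm, Ȳ = 30.21 mm

plate: A = 290 × 60 = 17400.00, centroid at (145.00, 30.00).
hole: A = −π·12² = -452.39, centroid at (135.00, 22.00).
ΣA = 16947.61 mm², ΣAX̄ = 2461927.44 mm³, ΣAȲ = 512047.43 mm³.
X̄ = 2461927.44/16947.61 = 145.27 mm; Ȳ = 512047.43/16947.61 = 30.21 mm.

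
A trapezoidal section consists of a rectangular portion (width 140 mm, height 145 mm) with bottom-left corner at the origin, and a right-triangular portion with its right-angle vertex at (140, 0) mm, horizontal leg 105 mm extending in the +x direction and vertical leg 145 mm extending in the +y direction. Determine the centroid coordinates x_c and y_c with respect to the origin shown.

rectangular portion: A = 140 × 145 = 20300.00, centroid at (70.00, 72.50).
triangular portion: A = ½·105·145 = 7612.50, centroid at (175.00, 48.33).
ΣA = 27912.50 mm²
ΣAx_c = (20300.00)(70.00) + (7612.50)(175.00) = 2753187.50 mm³
ΣAy_c = (20300.00)(72.50) + (7612.50)(48.33) = 1839687.50 mm³
x_c = 2753187.50 / 27912.50 = 98.64 mm
y_c = 1839687.50 / 27912.50 = 65.91 mm

x_c = 98.64 mm, y_c = 65.91 mm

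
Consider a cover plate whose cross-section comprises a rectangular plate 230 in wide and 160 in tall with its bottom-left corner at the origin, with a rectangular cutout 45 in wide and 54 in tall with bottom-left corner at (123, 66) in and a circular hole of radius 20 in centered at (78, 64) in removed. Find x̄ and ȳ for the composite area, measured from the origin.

x̄ = 114.17 in, ȳ = 79.65 in

plate: A = 230 × 160 = 36800.00, centroid at (115.00, 80.00).
hole 1: A = −(45 × 54) = -2430.00, centroid at (145.50, 93.00).
hole 2: A = −π·20² = -1256.64, centroid at (78.00, 64.00).
ΣA = 33113.36 in²
ΣAx̄ = (36800.00)(115.00) + (-2430.00)(145.50) + (-1256.64)(78.00) = 3780417.31 in³
ΣAȳ = (36800.00)(80.00) + (-2430.00)(93.00) + (-1256.64)(64.00) = 2637585.23 in³
x̄ = 3780417.31 / 33113.36 = 114.17 in
ȳ = 2637585.23 / 33113.36 = 79.65 in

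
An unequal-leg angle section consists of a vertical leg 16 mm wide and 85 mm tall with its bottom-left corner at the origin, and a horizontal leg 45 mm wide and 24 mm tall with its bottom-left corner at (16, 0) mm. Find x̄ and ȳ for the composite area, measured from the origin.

x̄ = 21.50 mm, ȳ = 29.00 mm

vertical leg: A = 16 × 85 = 1360.00, centroid at (8.00, 42.50).
horizontal leg: A = 45 × 24 = 1080.00, centroid at (38.50, 12.00).
ΣA = 2440.00 mm²
ΣAx̄ = (1360.00)(8.00) + (1080.00)(38.50) = 52460.00 mm³
ΣAȳ = (1360.00)(42.50) + (1080.00)(12.00) = 70760.00 mm³
x̄ = 52460.00 / 2440.00 = 21.50 mm
ȳ = 70760.00 / 2440.00 = 29.00 mm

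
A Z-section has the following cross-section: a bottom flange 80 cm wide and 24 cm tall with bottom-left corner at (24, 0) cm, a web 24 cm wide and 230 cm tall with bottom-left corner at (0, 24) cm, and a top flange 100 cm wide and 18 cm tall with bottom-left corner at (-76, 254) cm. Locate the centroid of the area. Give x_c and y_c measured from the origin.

x_c = 15.40 cm, y_c = 136.77 cm

bottom flange: A = 80 × 24 = 1920.00, centroid at (64.00, 12.00).
web: A = 24 × 230 = 5520.00, centroid at (12.00, 139.00).
top flange: A = 100 × 18 = 1800.00, centroid at (-26.00, 263.00).
ΣA = 9240.00 cm²
ΣAx_c = (1920.00)(64.00) + (5520.00)(12.00) + (1800.00)(-26.00) = 142320.00 cm³
ΣAy_c = (1920.00)(12.00) + (5520.00)(139.00) + (1800.00)(263.00) = 1263720.00 cm³
x_c = 142320.00 / 9240.00 = 15.40 cm
y_c = 1263720.00 / 9240.00 = 136.77 cm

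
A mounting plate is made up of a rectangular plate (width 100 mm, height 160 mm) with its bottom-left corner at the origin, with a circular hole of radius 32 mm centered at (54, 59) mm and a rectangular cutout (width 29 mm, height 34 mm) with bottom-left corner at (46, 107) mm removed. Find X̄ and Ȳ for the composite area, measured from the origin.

plate: A = 100 × 160 = 16000.00, centroid at (50.00, 80.00).
hole 1: A = −π·32² = -3216.99, centroid at (54.00, 59.00).
hole 2: A = −(29 × 34) = -986.00, centroid at (60.50, 124.00).
ΣA = 11797.01 mm², ΣAX̄ = 566629.49 mm³, ΣAȲ = 967933.54 mm³.
X̄ = 566629.49/11797.01 = 48.03 mm; Ȳ = 967933.54/11797.01 = 82.05 mm.

X̄ = 48.03 mm, Ȳ = 82.05 mm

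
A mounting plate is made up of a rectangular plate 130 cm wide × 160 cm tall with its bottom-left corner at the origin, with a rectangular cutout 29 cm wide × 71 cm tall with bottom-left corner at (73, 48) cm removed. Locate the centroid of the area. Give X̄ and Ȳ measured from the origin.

X̄ = 62.53 cm, Ȳ = 79.62 cm

plate: A = 130 × 160 = 20800.00, centroid at (65.00, 80.00).
hole: A = −(29 × 71) = -2059.00, centroid at (87.50, 83.50).
ΣA = 18741.00 cm², ΣAX̄ = 1171837.50 cm³, ΣAȲ = 1492073.50 cm³.
X̄ = 1171837.50/18741.00 = 62.53 cm; Ȳ = 1492073.50/18741.00 = 79.62 cm.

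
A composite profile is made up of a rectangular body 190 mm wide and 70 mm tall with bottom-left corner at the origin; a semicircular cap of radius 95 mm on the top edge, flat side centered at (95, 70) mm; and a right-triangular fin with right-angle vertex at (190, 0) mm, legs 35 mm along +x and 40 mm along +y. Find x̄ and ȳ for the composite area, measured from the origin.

x̄ = 97.65 mm, ȳ = 72.36 mm

rectangular body: A = 190 × 70 = 13300.00, centroid at (95.00, 35.00).
semicircular top: A = ½π·95² = 14176.44, centroid at (95.00, 110.32).
triangular fin: A = ½·35·40 = 700.00, centroid at (201.67, 13.33).
ΣA = 28176.44 mm²
ΣAx̄ = (13300.00)(95.00) + (14176.44)(95.00) + (700.00)(201.67) = 2751428.17 mm³
ΣAȳ = (13300.00)(35.00) + (14176.44)(110.32) + (700.00)(13.33) = 2038767.25 mm³
x̄ = 2751428.17 / 28176.44 = 97.65 mm
ȳ = 2038767.25 / 28176.44 = 72.36 mm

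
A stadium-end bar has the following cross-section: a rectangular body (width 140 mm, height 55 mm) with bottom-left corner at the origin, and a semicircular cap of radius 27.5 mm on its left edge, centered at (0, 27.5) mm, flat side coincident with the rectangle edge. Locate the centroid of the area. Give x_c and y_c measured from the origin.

rectangular body: A = 140 × 55 = 7700.00, centroid at (70.00, 27.50).
semicircular end: A = ½π·27.5² = 1187.91, centroid at (-11.67, 27.50).
ΣA = 8887.91 mm²
ΣAx_c = (7700.00)(70.00) + (1187.91)(-11.67) = 525135.42 mm³
ΣAy_c = (7700.00)(27.50) + (1187.91)(27.50) = 244417.65 mm³
x_c = 525135.42 / 8887.91 = 59.08 mm
y_c = 244417.65 / 8887.91 = 27.50 mm

x_c = 59.08 mm, y_c = 27.50 mm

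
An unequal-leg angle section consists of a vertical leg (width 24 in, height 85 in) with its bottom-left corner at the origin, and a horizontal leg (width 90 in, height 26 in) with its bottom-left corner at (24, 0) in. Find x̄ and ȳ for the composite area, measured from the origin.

x̄ = 42.45 in, ȳ = 26.74 in

vertical leg: A = 24 × 85 = 2040.00, centroid at (12.00, 42.50).
horizontal leg: A = 90 × 26 = 2340.00, centroid at (69.00, 13.00).
ΣA = 4380.00 in²
ΣAx̄ = (2040.00)(12.00) + (2340.00)(69.00) = 185940.00 in³
ΣAȳ = (2040.00)(42.50) + (2340.00)(13.00) = 117120.00 in³
x̄ = 185940.00 / 4380.00 = 42.45 in
ȳ = 117120.00 / 4380.00 = 26.74 in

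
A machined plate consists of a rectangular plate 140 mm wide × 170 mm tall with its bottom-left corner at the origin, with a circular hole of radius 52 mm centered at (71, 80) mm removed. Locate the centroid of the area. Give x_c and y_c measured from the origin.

x_c = 69.44 mm, y_c = 87.78 mm

Part | A | x̄ᵢ | ȳᵢ | A·x̄ᵢ | A·ȳᵢ
plate | 23800.00 | 70.00 | 85.00 | 1666000.00 | 2023000.00
hole | -8494.87 | 71.00 | 80.00 | -603135.52 | -679589.32
Σ | 15305.13 |  |  | 1062864.48 | 1343410.68
x_c = 1062864.48 / 15305.13 = 69.44 mm
y_c = 1343410.68 / 15305.13 = 87.78 mm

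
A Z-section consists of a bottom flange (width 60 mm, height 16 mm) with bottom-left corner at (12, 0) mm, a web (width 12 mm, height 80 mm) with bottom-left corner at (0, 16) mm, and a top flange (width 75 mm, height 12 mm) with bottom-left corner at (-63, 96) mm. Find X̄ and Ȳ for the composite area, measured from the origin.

X̄ = 8.20 mm, Ȳ = 54.34 mm

bottom flange: A = 60 × 16 = 960.00, centroid at (42.00, 8.00).
web: A = 12 × 80 = 960.00, centroid at (6.00, 56.00).
top flange: A = 75 × 12 = 900.00, centroid at (-25.50, 102.00).
ΣA = 2820.00 mm², ΣAX̄ = 23130.00 mm³, ΣAȲ = 153240.00 mm³.
X̄ = 23130.00/2820.00 = 8.20 mm; Ȳ = 153240.00/2820.00 = 54.34 mm.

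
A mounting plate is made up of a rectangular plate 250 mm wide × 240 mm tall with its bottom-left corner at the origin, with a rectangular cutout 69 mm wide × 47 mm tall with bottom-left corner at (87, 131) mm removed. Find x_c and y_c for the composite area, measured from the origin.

Part | A | x̄ᵢ | ȳᵢ | A·x̄ᵢ | A·ȳᵢ
plate | 60000.00 | 125.00 | 120.00 | 7500000.00 | 7200000.00
hole | -3243.00 | 121.50 | 154.50 | -394024.50 | -501043.50
Σ | 56757.00 |  |  | 7105975.50 | 6698956.50
x_c = 7105975.50 / 56757.00 = 125.20 mm
y_c = 6698956.50 / 56757.00 = 118.03 mm

x_c = 125.20 mm, y_c = 118.03 mm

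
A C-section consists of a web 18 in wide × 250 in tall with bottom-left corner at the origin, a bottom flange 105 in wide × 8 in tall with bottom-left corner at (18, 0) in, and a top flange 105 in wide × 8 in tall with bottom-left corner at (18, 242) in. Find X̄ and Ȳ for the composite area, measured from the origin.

web: A = 18 × 250 = 4500.00, centroid at (9.00, 125.00).
bottom flange: A = 105 × 8 = 840.00, centroid at (70.50, 4.00).
top flange: A = 105 × 8 = 840.00, centroid at (70.50, 246.00).
ΣA = 6180.00 in², ΣAX̄ = 158940.00 in³, ΣAȲ = 772500.00 in³.
X̄ = 158940.00/6180.00 = 25.72 in; Ȳ = 772500.00/6180.00 = 125.00 in.

X̄ = 25.72 in, Ȳ = 125.00 in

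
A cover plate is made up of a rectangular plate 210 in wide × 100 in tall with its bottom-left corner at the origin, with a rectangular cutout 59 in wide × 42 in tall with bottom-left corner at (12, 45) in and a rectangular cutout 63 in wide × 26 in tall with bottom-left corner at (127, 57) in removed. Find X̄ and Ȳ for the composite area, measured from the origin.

plate: A = 210 × 100 = 21000.00, centroid at (105.00, 50.00).
hole 1: A = −(59 × 42) = -2478.00, centroid at (41.50, 66.00).
hole 2: A = −(63 × 26) = -1638.00, centroid at (158.50, 70.00).
ΣA = 16884.00 in², ΣAX̄ = 1842540.00 in³, ΣAȲ = 771792.00 in³.
X̄ = 1842540.00/16884.00 = 109.13 in; Ȳ = 771792.00/16884.00 = 45.71 in.

X̄ = 109.13 in, Ȳ = 45.71 in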